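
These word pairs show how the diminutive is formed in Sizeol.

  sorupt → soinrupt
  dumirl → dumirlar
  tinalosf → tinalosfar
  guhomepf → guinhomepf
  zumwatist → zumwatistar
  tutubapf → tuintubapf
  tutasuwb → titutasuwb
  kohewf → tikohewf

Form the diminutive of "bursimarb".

bursimarbar

tutubapf and kohewf both end in -f yet inflect differently (tuintubapf, tikohewf), so the final letter is not what conditions the rule; the second-to-last letter is.
"bursimarb" has second-to-last letter 'r'. The one such stem in the data (dumirl → dumirlar) adds -ar, so the same rule applies.
The other patterns: stems whose second-to-last letter is 'p' insert -in- after the first vowel; stems whose second-to-last letter is 'w' add the prefix ti-.
So bursimarb → bursimarbar.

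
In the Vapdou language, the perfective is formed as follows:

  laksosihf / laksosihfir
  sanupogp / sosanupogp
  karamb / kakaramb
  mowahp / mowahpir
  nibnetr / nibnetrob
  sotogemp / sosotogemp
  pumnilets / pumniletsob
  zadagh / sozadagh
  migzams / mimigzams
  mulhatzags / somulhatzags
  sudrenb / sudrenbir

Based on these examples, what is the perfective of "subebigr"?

pumnilets and mulhatzags both end in -s yet inflect differently (pumniletsob, somulhatzags), so the final letter is not what conditions the rule; the second-to-last letter is.
"subebigr" has second-to-last letter 'g'. The stems whose second-to-last letter is 'g' (mulhatzags → somulhatzags, zadagh → sozadagh, sanupogp → sosanupogp) add the prefix so-.
So subebigr → sosubebigr.

sosubebigr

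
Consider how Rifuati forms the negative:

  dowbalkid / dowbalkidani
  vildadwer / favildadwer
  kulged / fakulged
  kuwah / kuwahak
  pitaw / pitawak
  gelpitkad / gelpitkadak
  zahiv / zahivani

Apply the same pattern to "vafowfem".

gelpitkad and kulged both end in -d yet inflect differently (gelpitkadak, fakulged), so the final letter is not what conditions the rule; the last vowel is.
"vafowfem" has last vowel 'e'. The stems whose last vowel is 'e' (vildadwer → favildadwer, kulged → fakulged) add the prefix fa-.
The other patterns: stems whose last vowel is 'a' add -ak; stems whose last vowel is 'i' add -ani.
So vafowfem → favafowfem.

favafowfem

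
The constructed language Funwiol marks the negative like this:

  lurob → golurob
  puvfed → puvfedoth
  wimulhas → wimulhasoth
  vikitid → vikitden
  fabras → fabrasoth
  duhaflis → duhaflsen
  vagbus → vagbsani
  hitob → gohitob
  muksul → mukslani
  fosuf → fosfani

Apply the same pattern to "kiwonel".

"kiwonel" has last vowel 'e'. The one such stem in the data (puvfed → puvfedoth) adds -oth, so the same rule applies.
The other patterns: stems whose last vowel is 'o' add the prefix go-; stems whose last vowel is 'u' delete the last vowel and add -ani; stems whose last vowel is 'i' delete the last vowel and add -en.
So kiwonel → kiwoneloth.

kiwoneloth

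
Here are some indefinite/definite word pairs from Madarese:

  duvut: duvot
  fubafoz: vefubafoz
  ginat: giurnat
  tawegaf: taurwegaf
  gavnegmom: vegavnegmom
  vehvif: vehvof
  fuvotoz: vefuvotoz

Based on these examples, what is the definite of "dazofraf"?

daurzofraf

"dazofraf" has last vowel 'a'. The stems whose last vowel is 'a' (ginat → giurnat, tawegaf → taurwegaf) insert -ur- after the first vowel.
The other patterns: stems whose last vowel is 'o' add the prefix ve-; stems whose last vowel is 'i' or 'u' change the last vowel to 'o'.
So dazofraf → daurzofraf.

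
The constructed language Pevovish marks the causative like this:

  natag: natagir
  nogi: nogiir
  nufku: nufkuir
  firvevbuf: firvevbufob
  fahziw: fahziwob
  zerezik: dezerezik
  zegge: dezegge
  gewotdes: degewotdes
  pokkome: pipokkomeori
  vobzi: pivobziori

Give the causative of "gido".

zegge and pokkome both end in -e yet inflect differently (dezegge, pipokkomeori), so the final letter is not what conditions the rule; the first letter is.
"gido" begins with g-. The one such stem in the data (gewotdes → degewotdes) adds the prefix de-, so the same rule applies.
The other patterns: stems beginning with n- add -ir; stems beginning with f- add -ob; stems beginning with p- or v- add pi- … -ori around the stem.
So gido → degido.

degido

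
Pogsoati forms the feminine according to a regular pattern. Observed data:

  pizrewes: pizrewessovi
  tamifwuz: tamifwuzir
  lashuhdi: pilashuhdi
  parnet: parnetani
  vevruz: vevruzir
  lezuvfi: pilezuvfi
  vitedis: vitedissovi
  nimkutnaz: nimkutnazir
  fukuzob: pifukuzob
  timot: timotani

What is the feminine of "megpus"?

parnet and pizrewes both have last vowel 'e' yet inflect differently (parnetani, pizrewessovi), so the last vowel is not what conditions the rule; the final letter is.
"megpus" ends in -s. The stems ending in -s (pizrewes → pizrewessovi, vitedis → vitedissovi) double the final consonant and add -ovi.
The other patterns: stems ending in -t add -ani; stems ending in -z add -ir; stems ending in -b or -i add the prefix pi-.
So megpus → megpussovi.

megpussovi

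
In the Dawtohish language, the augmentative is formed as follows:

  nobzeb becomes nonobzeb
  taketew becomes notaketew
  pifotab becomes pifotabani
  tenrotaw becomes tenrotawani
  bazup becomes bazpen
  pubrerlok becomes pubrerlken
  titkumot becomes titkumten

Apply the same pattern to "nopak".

nopakani

nobzeb and pifotab both end in -b yet inflect differently (nonobzeb, pifotabani), so the final letter is not what conditions the rule; the last vowel is.
"nopak" has last vowel 'a'. The stems whose last vowel is 'a' (pifotab → pifotabani, tenrotaw → tenrotawani) add -ani.
The other patterns: stems whose last vowel is 'e' add the prefix no-; stems whose last vowel is 'o' or 'u' delete the last vowel and add -en.
So nopak → nopakani.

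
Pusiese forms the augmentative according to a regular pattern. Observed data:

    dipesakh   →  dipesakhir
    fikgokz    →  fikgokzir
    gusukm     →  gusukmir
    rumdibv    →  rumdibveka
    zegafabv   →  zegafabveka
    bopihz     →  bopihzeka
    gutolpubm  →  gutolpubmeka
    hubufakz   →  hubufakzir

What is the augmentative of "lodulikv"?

lodulikvir

hubufakz and bopihz both end in -z yet inflect differently (hubufakzir, bopihzeka), so the final letter is not what conditions the rule; the second-to-last letter is.
"lodulikv" has second-to-last letter 'k'. The stems whose second-to-last letter is 'k' (gusukm → gusukmir, hubufakz → hubufakzir, dipesakh → dipesakhir) add -ir.
The other pattern: stems whose second-to-last letter is 'b' or 'h' add -eka.
So lodulikv → lodulikvir.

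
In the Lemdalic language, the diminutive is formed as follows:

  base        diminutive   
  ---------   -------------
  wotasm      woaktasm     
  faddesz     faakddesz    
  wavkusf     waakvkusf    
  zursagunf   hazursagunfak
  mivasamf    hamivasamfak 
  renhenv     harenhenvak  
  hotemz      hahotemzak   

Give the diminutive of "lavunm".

wavkusf and zursagunf both end in -f yet inflect differently (waakvkusf, hazursagunfak), so the final letter is not what conditions the rule; the second-to-last letter is.
"lavunm" has second-to-last letter 'n'. The stems whose second-to-last letter is 'n' (zursagunf → hazursagunfak, renhenv → harenhenvak) add ha- … -ak around the stem.
So lavunm → halavunmak.

halavunmak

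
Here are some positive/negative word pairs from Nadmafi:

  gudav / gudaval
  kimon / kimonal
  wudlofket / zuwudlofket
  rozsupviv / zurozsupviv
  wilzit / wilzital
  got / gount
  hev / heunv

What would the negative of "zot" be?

hev and gudav both end in -v yet inflect differently (heunv, gudaval), so the final letter is not what conditions the rule; the number of vowels is.
"zot" has 1 vowel. The stems with 1 vowel (got → gount, hev → heunv) insert -un- after the first vowel.
So zot → zount.

zount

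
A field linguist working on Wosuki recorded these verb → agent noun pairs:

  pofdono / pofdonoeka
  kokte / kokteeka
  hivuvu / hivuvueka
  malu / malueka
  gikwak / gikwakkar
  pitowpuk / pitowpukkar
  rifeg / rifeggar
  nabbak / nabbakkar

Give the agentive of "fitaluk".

fitalukkar

hivuvu and pitowpuk both have last vowel 'u' yet inflect differently (hivuvueka, pitowpukkar), so the last vowel is not what conditions the rule; whether the stem ends in a vowel or a consonant is.
"fitaluk" ends in a consonant. The stems ending in a consonant (gikwak → gikwakkar, pitowpuk → pitowpukkar, rifeg → rifeggar) double the final consonant and add -ar.
The other pattern: stems ending in a vowel add -eka.
So fitaluk → fitalukkar.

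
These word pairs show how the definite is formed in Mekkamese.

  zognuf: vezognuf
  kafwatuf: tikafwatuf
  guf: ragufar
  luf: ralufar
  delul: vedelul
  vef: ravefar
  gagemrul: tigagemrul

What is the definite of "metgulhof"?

luf and zognuf both end in -f yet inflect differently (ralufar, vezognuf), so the final letter is not what conditions the rule; the number of vowels is.
"metgulhof" has 3 vowels. The stems with 3 vowels (gagemrul → tigagemrul, kafwatuf → tikafwatuf) add the prefix ti-.
The other patterns: stems with 1 vowel add ra- … -ar around the stem; stems with 2 vowels add the prefix ve-.
So metgulhof → timetgulhof.

timetgulhof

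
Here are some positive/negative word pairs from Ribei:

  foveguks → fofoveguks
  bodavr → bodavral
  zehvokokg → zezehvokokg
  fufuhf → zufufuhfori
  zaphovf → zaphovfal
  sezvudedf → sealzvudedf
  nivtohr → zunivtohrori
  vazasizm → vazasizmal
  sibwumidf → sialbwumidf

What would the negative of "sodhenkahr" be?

zusodhenkahrori

fufuhf and sezvudedf both end in -f yet inflect differently (zufufuhfori, sealzvudedf), so the final letter is not what conditions the rule; the second-to-last letter is.
"sodhenkahr" has second-to-last letter 'h'. The stems whose second-to-last letter is 'h' (fufuhf → zufufuhfori, nivtohr → zunivtohrori) add zu- … -ori around the stem.
So sodhenkahr → zusodhenkahrori.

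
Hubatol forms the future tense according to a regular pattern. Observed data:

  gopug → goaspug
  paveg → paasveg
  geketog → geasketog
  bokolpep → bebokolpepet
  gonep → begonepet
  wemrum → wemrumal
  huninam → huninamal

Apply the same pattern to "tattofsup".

paveg and bokolpep both have last vowel 'e' yet inflect differently (paasveg, bebokolpepet), so the last vowel is not what conditions the rule; the final letter is.
"tattofsup" ends in -p. The stems ending in -p (bokolpep → bebokolpepet, gonep → begonepet) add be- … -et around the stem.
The other patterns: stems ending in -g insert -as- after the first vowel; stems ending in -m add -al.
So tattofsup → betattofsupet.

betattofsupet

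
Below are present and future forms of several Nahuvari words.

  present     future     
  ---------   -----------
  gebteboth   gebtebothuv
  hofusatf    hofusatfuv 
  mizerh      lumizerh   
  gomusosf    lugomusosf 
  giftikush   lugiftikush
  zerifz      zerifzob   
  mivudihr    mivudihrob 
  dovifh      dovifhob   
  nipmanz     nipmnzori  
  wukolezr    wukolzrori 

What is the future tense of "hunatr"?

hunatruv

gebteboth and mizerh both end in -h yet inflect differently (gebtebothuv, lumizerh), so the final letter is not what conditions the rule; the second-to-last letter is.
"hunatr" has second-to-last letter 't'. The stems whose second-to-last letter is 't' (gebteboth → gebtebothuv, hofusatf → hofusatfuv) add -uv.
So hunatr → hunatruv.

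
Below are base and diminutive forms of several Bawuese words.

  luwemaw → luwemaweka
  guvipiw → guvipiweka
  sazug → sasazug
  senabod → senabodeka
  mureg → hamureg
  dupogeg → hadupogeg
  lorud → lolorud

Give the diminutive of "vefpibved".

havefpibved

"vefpibved" has last vowel 'e'. The stems whose last vowel is 'e' (mureg → hamureg, dupogeg → hadupogeg) add the prefix ha-.
The other patterns: stems whose last vowel is 'u' repeat the first consonant+vowel as a prefix; stems whose last vowel is 'a', 'i' or 'o' add -eka.
So vefpibved → havefpibved.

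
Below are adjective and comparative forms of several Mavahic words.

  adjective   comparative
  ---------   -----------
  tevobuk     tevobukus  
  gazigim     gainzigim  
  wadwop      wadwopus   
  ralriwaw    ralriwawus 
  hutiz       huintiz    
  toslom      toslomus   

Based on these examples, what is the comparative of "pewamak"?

pewamakus

gazigim and toslom both end in -m yet inflect differently (gainzigim, toslomus), so the final letter is not what conditions the rule; the last vowel is.
"pewamak" has last vowel 'a'. The one such stem in the data (ralriwaw → ralriwawus) adds -us, so the same rule applies.
So pewamak → pewamakus.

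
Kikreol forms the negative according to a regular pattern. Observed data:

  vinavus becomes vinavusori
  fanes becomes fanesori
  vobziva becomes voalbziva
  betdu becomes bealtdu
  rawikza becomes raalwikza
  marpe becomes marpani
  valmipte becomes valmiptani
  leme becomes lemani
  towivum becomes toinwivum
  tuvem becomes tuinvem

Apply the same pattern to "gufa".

gualfa

vinavus and betdu both have last vowel 'u' yet inflect differently (vinavusori, bealtdu), so the last vowel is not what conditions the rule; the final letter is.
"gufa" ends in -a. The stems ending in -a (vobziva → voalbziva, rawikza → raalwikza) insert -al- after the first vowel.
The other patterns: stems ending in -s add -ori; stems ending in -e drop the final letter and add -ani; stems ending in -m insert -in- after the first vowel.
So gufa → gualfa.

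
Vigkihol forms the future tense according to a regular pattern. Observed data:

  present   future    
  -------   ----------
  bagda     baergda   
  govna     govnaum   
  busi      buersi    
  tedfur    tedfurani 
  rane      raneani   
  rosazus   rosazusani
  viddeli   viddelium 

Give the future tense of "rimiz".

rimizani

bagda and govna both end in -a yet inflect differently (baergda, govnaum), so the final letter is not what conditions the rule; the first letter is.
"rimiz" begins with r-. The stems beginning with r- (rosazus → rosazusani, rane → raneani) add -ani.
So rimiz → rimizani.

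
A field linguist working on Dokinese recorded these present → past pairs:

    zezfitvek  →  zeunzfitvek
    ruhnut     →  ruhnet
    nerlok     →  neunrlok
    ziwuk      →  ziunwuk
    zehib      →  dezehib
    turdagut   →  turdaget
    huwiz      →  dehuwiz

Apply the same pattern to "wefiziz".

dewefiziz

ruhnut and ziwuk both have last vowel 'u' yet inflect differently (ruhnet, ziunwuk), so the last vowel is not what conditions the rule; the final letter is.
"wefiziz" ends in -z. The one such stem in the data (huwiz → dehuwiz) adds the prefix de-, so the same rule applies.
So wefiziz → dewefiziz.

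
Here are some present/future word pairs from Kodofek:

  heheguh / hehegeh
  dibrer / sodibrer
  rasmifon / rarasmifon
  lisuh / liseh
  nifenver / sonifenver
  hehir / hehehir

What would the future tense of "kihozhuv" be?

kihozhev

"kihozhuv" has last vowel 'u'. The stems whose last vowel is 'u' (heheguh → hehegeh, lisuh → liseh) change the last vowel to 'e'.
The other patterns: stems whose last vowel is 'e' add the prefix so-; stems whose last vowel is 'i' or 'o' repeat the first consonant+vowel as a prefix.
So kihozhuv → kihozhev.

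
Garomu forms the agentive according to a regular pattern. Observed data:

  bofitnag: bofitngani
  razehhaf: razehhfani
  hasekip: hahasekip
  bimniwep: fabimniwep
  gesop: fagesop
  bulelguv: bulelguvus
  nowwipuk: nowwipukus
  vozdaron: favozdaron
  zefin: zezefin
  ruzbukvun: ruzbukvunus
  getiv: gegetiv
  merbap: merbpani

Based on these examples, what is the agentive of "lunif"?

merbap and hasekip both end in -p yet inflect differently (merbpani, hahasekip), so the final letter is not what conditions the rule; the last vowel is.
"lunif" has last vowel 'i'. The stems whose last vowel is 'i' (zefin → zezefin, getiv → gegetiv, hasekip → hahasekip) repeat the first consonant+vowel as a prefix.
So lunif → lulunif.

lulunif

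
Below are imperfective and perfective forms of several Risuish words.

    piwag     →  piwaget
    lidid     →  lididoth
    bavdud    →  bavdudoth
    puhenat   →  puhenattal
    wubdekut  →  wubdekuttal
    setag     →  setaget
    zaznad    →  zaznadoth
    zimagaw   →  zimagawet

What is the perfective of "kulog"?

bavdud and wubdekut both have last vowel 'u' yet inflect differently (bavdudoth, wubdekuttal), so the last vowel is not what conditions the rule; the final letter is.
"kulog" ends in -g. The stems ending in -g (setag → setaget, piwag → piwaget) add -et.
So kulog → kuloget.

kuloget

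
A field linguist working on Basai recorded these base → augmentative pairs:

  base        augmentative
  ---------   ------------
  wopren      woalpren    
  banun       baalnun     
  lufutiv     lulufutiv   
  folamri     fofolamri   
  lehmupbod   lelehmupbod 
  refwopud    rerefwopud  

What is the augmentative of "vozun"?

banun and refwopud both have last vowel 'u' yet inflect differently (baalnun, rerefwopud), so the last vowel is not what conditions the rule; the final letter is.
"vozun" ends in -n. The stems ending in -n (wopren → woalpren, banun → baalnun) insert -al- after the first vowel.
The other pattern: stems ending in -d, -i or -v repeat the first consonant+vowel as a prefix.
So vozun → voalzun.

voalzun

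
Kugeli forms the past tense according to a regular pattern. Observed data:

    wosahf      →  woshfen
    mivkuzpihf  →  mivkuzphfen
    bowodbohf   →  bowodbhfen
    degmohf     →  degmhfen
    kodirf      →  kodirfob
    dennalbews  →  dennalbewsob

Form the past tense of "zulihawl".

zulihawlob

wosahf and kodirf both end in -f yet inflect differently (woshfen, kodirfob), so the final letter is not what conditions the rule; the second-to-last letter is.
"zulihawl" has second-to-last letter 'w'. The one such stem in the data (dennalbews → dennalbewsob) adds -ob, so the same rule applies.
So zulihawl → zulihawlob.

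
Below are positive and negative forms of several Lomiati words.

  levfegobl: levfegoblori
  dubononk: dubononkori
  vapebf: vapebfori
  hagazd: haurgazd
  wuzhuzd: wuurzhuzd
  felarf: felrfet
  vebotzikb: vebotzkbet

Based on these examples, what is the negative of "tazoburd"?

tazobrdet

vapebf and felarf both end in -f yet inflect differently (vapebfori, felrfet), so the final letter is not what conditions the rule; the second-to-last letter is.
"tazoburd" has second-to-last letter 'r'. The one such stem in the data (felarf → felrfet) deletes the last vowel and adds -et (as does vebotzikb), so the same rule applies.
The other patterns: stems whose second-to-last letter is 'b' or 'n' add -ori; stems whose second-to-last letter is 'z' insert -ur- after the first vowel.
So tazoburd → tazobrdet.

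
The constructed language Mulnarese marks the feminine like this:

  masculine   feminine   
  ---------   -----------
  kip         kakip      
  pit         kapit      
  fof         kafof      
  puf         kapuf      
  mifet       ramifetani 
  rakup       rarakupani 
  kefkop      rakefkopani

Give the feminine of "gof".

kagof

pit and mifet both end in -t yet inflect differently (kapit, ramifetani), so the final letter is not what conditions the rule; the number of vowels is.
"gof" has 1 vowel. The stems with 1 vowel (kip → kakip, pit → kapit, fof → kafof) add the prefix ka-.
So gof → kagof.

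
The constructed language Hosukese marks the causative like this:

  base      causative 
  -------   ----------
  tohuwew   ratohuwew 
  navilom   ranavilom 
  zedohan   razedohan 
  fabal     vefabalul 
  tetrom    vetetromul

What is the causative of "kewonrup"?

navilom and tetrom both end in -m yet inflect differently (ranavilom, vetetromul), so the final letter is not what conditions the rule; the number of vowels is.
"kewonrup" has 3 vowels. The stems with 3 vowels (tohuwew → ratohuwew, navilom → ranavilom, zedohan → razedohan) add the prefix ra-.
So kewonrup → rakewonrup.

rakewonrup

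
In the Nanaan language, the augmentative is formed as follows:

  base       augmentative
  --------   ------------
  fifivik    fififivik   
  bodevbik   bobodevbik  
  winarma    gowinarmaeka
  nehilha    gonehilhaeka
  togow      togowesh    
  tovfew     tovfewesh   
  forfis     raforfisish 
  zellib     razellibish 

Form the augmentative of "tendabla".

gotendablaeka

fifivik and forfis both have last vowel 'i' yet inflect differently (fififivik, raforfisish), so the last vowel is not what conditions the rule; the final letter is.
"tendabla" ends in -a. The stems ending in -a (winarma → gowinarmaeka, nehilha → gonehilhaeka) add go- … -eka around the stem.
The other patterns: stems ending in -k repeat the first consonant+vowel as a prefix; stems ending in -w add -esh; stems ending in -b or -s add ra- … -ish around the stem.
So tendabla → gotendablaeka.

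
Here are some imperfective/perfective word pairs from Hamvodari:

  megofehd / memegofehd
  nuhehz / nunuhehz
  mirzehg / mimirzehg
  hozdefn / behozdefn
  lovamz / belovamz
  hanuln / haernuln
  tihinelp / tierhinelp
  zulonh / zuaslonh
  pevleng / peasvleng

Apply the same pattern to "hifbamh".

behifbamh

nuhehz and lovamz both end in -z yet inflect differently (nunuhehz, belovamz), so the final letter is not what conditions the rule; the second-to-last letter is.
"hifbamh" has second-to-last letter 'm'. The one such stem in the data (lovamz → belovamz) adds the prefix be-, so the same rule applies.
The other patterns: stems whose second-to-last letter is 'h' repeat the first consonant+vowel as a prefix; stems whose second-to-last letter is 'l' insert -er- after the first vowel; stems whose second-to-last letter is 'n' insert -as- after the first vowel.
So hifbamh → behifbamh.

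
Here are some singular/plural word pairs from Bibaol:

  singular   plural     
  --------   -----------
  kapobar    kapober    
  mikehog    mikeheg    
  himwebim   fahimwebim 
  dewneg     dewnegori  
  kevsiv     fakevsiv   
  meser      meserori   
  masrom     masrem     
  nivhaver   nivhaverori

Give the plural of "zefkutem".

zefkutemori

"zefkutem" has last vowel 'e'. The stems whose last vowel is 'e' (meser → meserori, nivhaver → nivhaverori, dewneg → dewnegori) add -ori.
So zefkutem → zefkutemori.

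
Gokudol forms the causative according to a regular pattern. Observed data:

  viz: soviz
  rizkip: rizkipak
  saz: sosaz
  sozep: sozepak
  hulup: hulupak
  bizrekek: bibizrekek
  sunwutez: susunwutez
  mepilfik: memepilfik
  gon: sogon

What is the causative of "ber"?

viz and sunwutez both end in -z yet inflect differently (soviz, susunwutez), so the final letter is not what conditions the rule; the number of vowels is.
"ber" has 1 vowel. The stems with 1 vowel (viz → soviz, gon → sogon, saz → sosaz) add the prefix so-.
So ber → sober.

sober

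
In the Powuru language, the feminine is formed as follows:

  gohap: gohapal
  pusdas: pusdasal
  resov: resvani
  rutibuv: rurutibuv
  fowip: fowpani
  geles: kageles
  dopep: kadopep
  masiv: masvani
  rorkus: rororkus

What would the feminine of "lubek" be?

"lubek" has last vowel 'e'. The stems whose last vowel is 'e' (dopep → kadopep, geles → kageles) add the prefix ka-.
The other patterns: stems whose last vowel is 'i' or 'o' delete the last vowel and add -ani; stems whose last vowel is 'a' add -al; stems whose last vowel is 'u' repeat the first consonant+vowel as a prefix.
So lubek → kalubek.

kalubek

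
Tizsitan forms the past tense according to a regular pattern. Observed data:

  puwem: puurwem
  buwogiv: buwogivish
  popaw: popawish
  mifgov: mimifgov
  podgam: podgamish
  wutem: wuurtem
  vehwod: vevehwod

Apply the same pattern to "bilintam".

"bilintam" has last vowel 'a'. The stems whose last vowel is 'a' (popaw → popawish, podgam → podgamish) add -ish.
The other patterns: stems whose last vowel is 'o' repeat the first consonant+vowel as a prefix; stems whose last vowel is 'e' insert -ur- after the first vowel.
So bilintam → bilintamish.

bilintamish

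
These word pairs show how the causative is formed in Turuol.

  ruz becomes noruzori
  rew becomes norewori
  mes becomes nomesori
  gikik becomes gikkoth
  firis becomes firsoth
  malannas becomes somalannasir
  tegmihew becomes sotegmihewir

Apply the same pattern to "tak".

mes and firis both end in -s yet inflect differently (nomesori, firsoth), so the final letter is not what conditions the rule; the number of vowels is.
"tak" has 1 vowel. The stems with 1 vowel (ruz → noruzori, rew → norewori, mes → nomesori) add no- … -ori around the stem.
The other patterns: stems with 2 vowels delete the last vowel and add -oth; stems with 3 vowels add so- … -ir around the stem.
So tak → notakori.

notakori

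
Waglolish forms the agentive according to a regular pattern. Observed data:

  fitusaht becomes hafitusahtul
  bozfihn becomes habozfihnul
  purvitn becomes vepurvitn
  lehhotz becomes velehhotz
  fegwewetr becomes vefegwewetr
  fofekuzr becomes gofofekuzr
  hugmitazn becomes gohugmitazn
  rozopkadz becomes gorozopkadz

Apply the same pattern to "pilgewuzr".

bozfihn and purvitn both end in -n yet inflect differently (habozfihnul, vepurvitn), so the final letter is not what conditions the rule; the second-to-last letter is.
"pilgewuzr" has second-to-last letter 'z'. The stems whose second-to-last letter is 'z' (fofekuzr → gofofekuzr, hugmitazn → gohugmitazn) add the prefix go-.
The other patterns: stems whose second-to-last letter is 'h' add ha- … -ul around the stem; stems whose second-to-last letter is 't' add the prefix ve-.
So pilgewuzr → gopilgewuzr.

gopilgewuzr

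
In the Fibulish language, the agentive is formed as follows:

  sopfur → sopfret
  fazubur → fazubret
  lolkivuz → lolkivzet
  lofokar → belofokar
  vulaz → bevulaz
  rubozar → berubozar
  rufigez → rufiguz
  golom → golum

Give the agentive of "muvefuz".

muvefzet

sopfur and lofokar both end in -r yet inflect differently (sopfret, belofokar), so the final letter is not what conditions the rule; the last vowel is.
"muvefuz" has last vowel 'u'. The stems whose last vowel is 'u' (sopfur → sopfret, fazubur → fazubret, lolkivuz → lolkivzet) delete the last vowel and add -et.
So muvefuz → muvefzet.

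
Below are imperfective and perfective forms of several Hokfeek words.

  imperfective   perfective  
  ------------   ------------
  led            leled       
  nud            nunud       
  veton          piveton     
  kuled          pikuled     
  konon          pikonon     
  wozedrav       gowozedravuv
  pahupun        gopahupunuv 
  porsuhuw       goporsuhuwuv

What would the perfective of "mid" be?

led and kuled both end in -d yet inflect differently (leled, pikuled), so the final letter is not what conditions the rule; the number of vowels is.
"mid" has 1 vowel. The stems with 1 vowel (led → leled, nud → nunud) repeat the first consonant+vowel as a prefix.
The other patterns: stems with 2 vowels add the prefix pi-; stems with 3 vowels add go- … -uv around the stem.
So mid → mimid.

mimid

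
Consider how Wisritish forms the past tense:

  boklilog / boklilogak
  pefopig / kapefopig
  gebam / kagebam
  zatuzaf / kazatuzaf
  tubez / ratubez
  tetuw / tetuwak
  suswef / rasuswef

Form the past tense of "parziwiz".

suswef and zatuzaf both end in -f yet inflect differently (rasuswef, kazatuzaf), so the final letter is not what conditions the rule; the last vowel is.
"parziwiz" has last vowel 'i'. The one such stem in the data (pefopig → kapefopig) adds the prefix ka-, so the same rule applies.
The other patterns: stems whose last vowel is 'e' add the prefix ra-; stems whose last vowel is 'o' or 'u' add -ak.
So parziwiz → kaparziwiz.

kaparziwiz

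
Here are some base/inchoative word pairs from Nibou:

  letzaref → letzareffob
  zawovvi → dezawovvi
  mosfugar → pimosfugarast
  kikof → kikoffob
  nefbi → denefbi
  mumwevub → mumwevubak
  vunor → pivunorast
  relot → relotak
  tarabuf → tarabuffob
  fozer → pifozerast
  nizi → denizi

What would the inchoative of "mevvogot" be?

"mevvogot" ends in -t. The one such stem in the data (relot → relotak) adds -ak, so the same rule applies.
So mevvogot → mevvogotak.

mevvogotak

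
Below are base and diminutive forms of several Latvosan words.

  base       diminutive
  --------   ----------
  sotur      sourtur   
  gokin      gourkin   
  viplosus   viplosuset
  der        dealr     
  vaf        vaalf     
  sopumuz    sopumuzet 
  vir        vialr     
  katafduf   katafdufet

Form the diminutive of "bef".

vir and sotur both end in -r yet inflect differently (vialr, sourtur), so the final letter is not what conditions the rule; the number of vowels is.
"bef" has 1 vowel. The stems with 1 vowel (vaf → vaalf, vir → vialr, der → dealr) insert -al- after the first vowel.
So bef → bealf.

bealf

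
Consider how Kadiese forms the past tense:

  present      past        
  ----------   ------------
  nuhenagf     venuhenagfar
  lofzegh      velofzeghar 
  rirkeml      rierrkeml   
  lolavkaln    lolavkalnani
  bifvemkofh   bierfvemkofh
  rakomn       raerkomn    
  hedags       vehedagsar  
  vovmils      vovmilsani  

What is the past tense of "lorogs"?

hedags and vovmils both end in -s yet inflect differently (vehedagsar, vovmilsani), so the final letter is not what conditions the rule; the second-to-last letter is.
"lorogs" has second-to-last letter 'g'. The stems whose second-to-last letter is 'g' (hedags → vehedagsar, nuhenagf → venuhenagfar, lofzegh → velofzeghar) add ve- … -ar around the stem.
So lorogs → velorogsar.

velorogsar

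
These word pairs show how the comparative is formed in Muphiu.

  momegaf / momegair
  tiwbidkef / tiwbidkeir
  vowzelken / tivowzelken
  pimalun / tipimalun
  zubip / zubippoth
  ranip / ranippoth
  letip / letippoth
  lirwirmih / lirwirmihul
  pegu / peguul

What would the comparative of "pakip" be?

pakippoth

tiwbidkef and vowzelken both have last vowel 'e' yet inflect differently (tiwbidkeir, tivowzelken), so the last vowel is not what conditions the rule; the final letter is.
"pakip" ends in -p. The stems ending in -p (zubip → zubippoth, ranip → ranippoth, letip → letippoth) double the final consonant and add -oth.
The other patterns: stems ending in -f drop the final letter and add -ir; stems ending in -n add the prefix ti-; stems ending in -h or -u add -ul.
So pakip → pakippoth.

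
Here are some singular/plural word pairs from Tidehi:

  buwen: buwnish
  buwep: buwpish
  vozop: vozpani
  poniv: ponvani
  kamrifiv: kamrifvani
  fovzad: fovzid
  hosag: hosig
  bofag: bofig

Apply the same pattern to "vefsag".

vefsig

buwep and vozop both end in -p yet inflect differently (buwpish, vozpani), so the final letter is not what conditions the rule; the last vowel is.
"vefsag" has last vowel 'a'. The stems whose last vowel is 'a' (fovzad → fovzid, hosag → hosig, bofag → bofig) change the last vowel to 'i'.
So vefsag → vefsig.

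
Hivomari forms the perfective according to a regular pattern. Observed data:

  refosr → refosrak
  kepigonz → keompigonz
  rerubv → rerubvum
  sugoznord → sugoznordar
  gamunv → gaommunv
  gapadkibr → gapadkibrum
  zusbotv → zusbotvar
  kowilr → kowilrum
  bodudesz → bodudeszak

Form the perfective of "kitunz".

kiomtunz

kepigonz and bodudesz both end in -z yet inflect differently (keompigonz, bodudeszak), so the final letter is not what conditions the rule; the second-to-last letter is.
"kitunz" has second-to-last letter 'n'. The stems whose second-to-last letter is 'n' (gamunv → gaommunv, kepigonz → keompigonz) insert -om- after the first vowel.
The other patterns: stems whose second-to-last letter is 's' add -ak; stems whose second-to-last letter is 'b' or 'l' add -um; stems whose second-to-last letter is 'r' or 't' add -ar.
So kitunz → kiomtunz.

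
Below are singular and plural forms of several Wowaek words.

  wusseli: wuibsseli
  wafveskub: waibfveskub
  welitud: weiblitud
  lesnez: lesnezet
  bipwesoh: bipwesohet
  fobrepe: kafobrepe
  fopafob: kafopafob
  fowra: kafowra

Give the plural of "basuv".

wafveskub and fopafob both end in -b yet inflect differently (waibfveskub, kafopafob), so the final letter is not what conditions the rule; the first letter is.
"basuv" begins with b-. The one such stem in the data (bipwesoh → bipwesohet) adds -et, so the same rule applies.
So basuv → basuvet.

basuvet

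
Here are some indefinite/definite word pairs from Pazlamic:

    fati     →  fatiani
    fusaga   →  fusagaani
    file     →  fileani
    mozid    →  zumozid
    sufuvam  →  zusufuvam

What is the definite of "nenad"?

zunenad

fati and mozid both have last vowel 'i' yet inflect differently (fatiani, zumozid), so the last vowel is not what conditions the rule; whether the stem ends in a vowel or a consonant is.
"nenad" ends in a consonant. The stems ending in a consonant (mozid → zumozid, sufuvam → zusufuvam) add the prefix zu-.
So nenad → zunenad.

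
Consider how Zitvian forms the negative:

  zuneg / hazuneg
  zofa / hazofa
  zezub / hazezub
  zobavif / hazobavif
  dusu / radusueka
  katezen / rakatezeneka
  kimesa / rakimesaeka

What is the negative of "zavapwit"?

hazavapwit

zofa and kimesa both end in -a yet inflect differently (hazofa, rakimesaeka), so the final letter is not what conditions the rule; the first letter is.
"zavapwit" begins with z-. The stems beginning with z- (zuneg → hazuneg, zofa → hazofa, zezub → hazezub) add the prefix ha-.
So zavapwit → hazavapwit.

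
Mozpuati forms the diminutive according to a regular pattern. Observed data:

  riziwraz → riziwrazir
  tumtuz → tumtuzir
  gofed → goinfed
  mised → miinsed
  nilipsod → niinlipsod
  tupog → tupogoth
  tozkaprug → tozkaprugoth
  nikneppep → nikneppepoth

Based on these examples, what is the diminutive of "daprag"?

nilipsod and tupog both have last vowel 'o' yet inflect differently (niinlipsod, tupogoth), so the last vowel is not what conditions the rule; the final letter is.
"daprag" ends in -g. The stems ending in -g (tupog → tupogoth, tozkaprug → tozkaprugoth) add -oth.
So daprag → dapragoth.

dapragoth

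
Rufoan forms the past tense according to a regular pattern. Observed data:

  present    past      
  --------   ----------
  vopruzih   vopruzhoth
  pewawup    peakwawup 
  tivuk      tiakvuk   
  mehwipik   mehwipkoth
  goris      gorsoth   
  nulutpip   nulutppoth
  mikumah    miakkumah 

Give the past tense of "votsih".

mehwipik and tivuk both end in -k yet inflect differently (mehwipkoth, tiakvuk), so the final letter is not what conditions the rule; the last vowel is.
"votsih" has last vowel 'i'. The stems whose last vowel is 'i' (nulutpip → nulutppoth, vopruzih → vopruzhoth, mehwipik → mehwipkoth) delete the last vowel and add -oth.
So votsih → votshoth.

votshoth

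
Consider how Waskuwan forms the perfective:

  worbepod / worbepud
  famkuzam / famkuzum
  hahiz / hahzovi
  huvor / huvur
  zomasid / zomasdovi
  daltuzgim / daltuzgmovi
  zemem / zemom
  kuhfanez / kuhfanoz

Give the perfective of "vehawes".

"vehawes" has last vowel 'e'. The stems whose last vowel is 'e' (kuhfanez → kuhfanoz, zemem → zemom) change the last vowel to 'o'.
So vehawes → vehawos.

vehawos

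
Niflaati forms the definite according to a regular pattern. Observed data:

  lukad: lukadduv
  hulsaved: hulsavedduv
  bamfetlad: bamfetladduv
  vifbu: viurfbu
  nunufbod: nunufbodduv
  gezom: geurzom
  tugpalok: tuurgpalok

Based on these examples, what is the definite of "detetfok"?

"detetfok" ends in -k. The one such stem in the data (tugpalok → tuurgpalok) inserts -ur- after the first vowel (as do vifbu, gezom), so the same rule applies.
The other pattern: stems ending in -d double the final consonant and add -uv.
So detetfok → deurtetfok.

deurtetfok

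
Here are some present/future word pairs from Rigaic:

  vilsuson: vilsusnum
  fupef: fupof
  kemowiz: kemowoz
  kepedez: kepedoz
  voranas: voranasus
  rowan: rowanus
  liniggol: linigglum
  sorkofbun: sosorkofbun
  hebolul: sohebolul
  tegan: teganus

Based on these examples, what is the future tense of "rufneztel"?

rufneztol

vilsuson and sorkofbun both end in -n yet inflect differently (vilsusnum, sosorkofbun), so the final letter is not what conditions the rule; the last vowel is.
"rufneztel" has last vowel 'e'. The stems whose last vowel is 'e' (fupef → fupof, kepedez → kepedoz) change the last vowel to 'o'.
So rufneztel → rufneztol.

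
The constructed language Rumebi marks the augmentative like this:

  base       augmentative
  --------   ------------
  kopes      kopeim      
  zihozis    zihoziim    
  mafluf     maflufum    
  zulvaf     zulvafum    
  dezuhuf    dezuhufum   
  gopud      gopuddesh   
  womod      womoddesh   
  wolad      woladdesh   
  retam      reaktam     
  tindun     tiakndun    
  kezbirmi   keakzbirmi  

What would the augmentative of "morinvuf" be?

morinvufum

mafluf and gopud both have last vowel 'u' yet inflect differently (maflufum, gopuddesh), so the last vowel is not what conditions the rule; the final letter is.
"morinvuf" ends in -f. The stems ending in -f (mafluf → maflufum, zulvaf → zulvafum, dezuhuf → dezuhufum) add -um.
So morinvuf → morinvufum.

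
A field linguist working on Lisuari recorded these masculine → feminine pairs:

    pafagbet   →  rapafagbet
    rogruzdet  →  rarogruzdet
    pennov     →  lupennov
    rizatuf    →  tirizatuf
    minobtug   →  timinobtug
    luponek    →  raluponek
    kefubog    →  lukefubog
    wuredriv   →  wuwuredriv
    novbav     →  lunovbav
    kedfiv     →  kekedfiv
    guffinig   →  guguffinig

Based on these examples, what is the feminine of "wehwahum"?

minobtug and guffinig both end in -g yet inflect differently (timinobtug, guguffinig), so the final letter is not what conditions the rule; the last vowel is.
"wehwahum" has last vowel 'u'. The stems whose last vowel is 'u' (rizatuf → tirizatuf, minobtug → timinobtug) add the prefix ti-.
The other patterns: stems whose last vowel is 'e' add the prefix ra-; stems whose last vowel is 'i' repeat the first consonant+vowel as a prefix; stems whose last vowel is 'a' or 'o' add the prefix lu-.
So wehwahum → tiwehwahum.

tiwehwahum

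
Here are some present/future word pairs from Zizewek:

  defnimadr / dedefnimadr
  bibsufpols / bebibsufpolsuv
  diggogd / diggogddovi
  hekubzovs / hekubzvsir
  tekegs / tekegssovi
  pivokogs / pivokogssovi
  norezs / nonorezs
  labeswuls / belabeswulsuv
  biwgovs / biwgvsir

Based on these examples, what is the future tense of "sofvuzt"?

sosofvuzt

hekubzovs and pivokogs both end in -s yet inflect differently (hekubzvsir, pivokogssovi), so the final letter is not what conditions the rule; the second-to-last letter is.
"sofvuzt" has second-to-last letter 'z'. The one such stem in the data (norezs → nonorezs) repeats the first consonant+vowel as a prefix (as does defnimadr), so the same rule applies.
So sofvuzt → sosofvuzt.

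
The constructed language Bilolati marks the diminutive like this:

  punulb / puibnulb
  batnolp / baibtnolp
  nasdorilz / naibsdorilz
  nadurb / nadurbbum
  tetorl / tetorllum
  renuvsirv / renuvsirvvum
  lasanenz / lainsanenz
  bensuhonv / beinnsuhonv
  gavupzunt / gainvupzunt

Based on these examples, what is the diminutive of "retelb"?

reibtelb

punulb and nadurb both end in -b yet inflect differently (puibnulb, nadurbbum), so the final letter is not what conditions the rule; the second-to-last letter is.
"retelb" has second-to-last letter 'l'. The stems whose second-to-last letter is 'l' (punulb → puibnulb, batnolp → baibtnolp, nasdorilz → naibsdorilz) insert -ib- after the first vowel.
The other patterns: stems whose second-to-last letter is 'r' double the final consonant and add -um; stems whose second-to-last letter is 'n' insert -in- after the first vowel.
So retelb → reibtelb.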